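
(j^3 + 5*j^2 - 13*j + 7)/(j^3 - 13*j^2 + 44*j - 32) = (j^2 + 6*j - 7)/(j^2 - 12*j + 32)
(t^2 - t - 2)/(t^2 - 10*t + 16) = (t + 1)/(t - 8)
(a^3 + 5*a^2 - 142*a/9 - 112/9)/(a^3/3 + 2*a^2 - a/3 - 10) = (9*a^3 + 45*a^2 - 142*a - 112)/(3*(a^3 + 6*a^2 - a - 30))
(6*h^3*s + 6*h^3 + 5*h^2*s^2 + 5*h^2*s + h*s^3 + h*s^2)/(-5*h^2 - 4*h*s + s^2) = h*(6*h^2*s + 6*h^2 + 5*h*s^2 + 5*h*s + s^3 + s^2)/(-5*h^2 - 4*h*s + s^2)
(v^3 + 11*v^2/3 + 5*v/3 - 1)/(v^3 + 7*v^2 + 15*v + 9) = (v - 1/3)/(v + 3)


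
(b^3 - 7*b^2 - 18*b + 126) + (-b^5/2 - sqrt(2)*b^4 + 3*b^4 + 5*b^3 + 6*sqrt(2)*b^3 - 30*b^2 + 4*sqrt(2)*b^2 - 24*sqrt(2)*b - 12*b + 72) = -b^5/2 - sqrt(2)*b^4 + 3*b^4 + 6*b^3 + 6*sqrt(2)*b^3 - 37*b^2 + 4*sqrt(2)*b^2 - 24*sqrt(2)*b - 30*b + 198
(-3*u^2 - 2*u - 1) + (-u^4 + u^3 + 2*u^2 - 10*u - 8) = -u^4 + u^3 - u^2 - 12*u - 9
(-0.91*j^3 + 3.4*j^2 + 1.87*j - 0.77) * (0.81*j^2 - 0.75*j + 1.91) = -0.7371*j^5 + 3.4365*j^4 - 2.7734*j^3 + 4.4678*j^2 + 4.1492*j - 1.4707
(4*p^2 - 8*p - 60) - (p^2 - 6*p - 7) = 3*p^2 - 2*p - 53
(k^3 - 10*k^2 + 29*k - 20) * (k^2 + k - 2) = k^5 - 9*k^4 + 17*k^3 + 29*k^2 - 78*k + 40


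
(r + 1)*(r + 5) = r^2 + 6*r + 5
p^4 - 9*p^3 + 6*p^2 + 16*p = p*(p - 8)*(p - 2)*(p + 1)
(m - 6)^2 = m^2 - 12*m + 36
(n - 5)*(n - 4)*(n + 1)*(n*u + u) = n^4*u - 7*n^3*u + 3*n^2*u + 31*n*u + 20*u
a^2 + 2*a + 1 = (a + 1)^2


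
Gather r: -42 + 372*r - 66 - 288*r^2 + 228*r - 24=-288*r^2 + 600*r - 132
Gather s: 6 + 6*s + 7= 6*s + 13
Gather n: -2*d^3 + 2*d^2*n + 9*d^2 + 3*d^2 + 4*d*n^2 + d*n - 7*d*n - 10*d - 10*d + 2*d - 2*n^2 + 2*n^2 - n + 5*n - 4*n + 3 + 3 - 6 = -2*d^3 + 12*d^2 + 4*d*n^2 - 18*d + n*(2*d^2 - 6*d)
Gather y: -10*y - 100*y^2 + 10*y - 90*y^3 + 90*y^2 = -90*y^3 - 10*y^2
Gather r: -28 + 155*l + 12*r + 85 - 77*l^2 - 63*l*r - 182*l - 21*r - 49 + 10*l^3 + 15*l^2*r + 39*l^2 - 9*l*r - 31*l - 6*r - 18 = 10*l^3 - 38*l^2 - 58*l + r*(15*l^2 - 72*l - 15) - 10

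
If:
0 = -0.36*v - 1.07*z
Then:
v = -2.97222222222222*z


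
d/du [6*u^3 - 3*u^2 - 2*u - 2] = 18*u^2 - 6*u - 2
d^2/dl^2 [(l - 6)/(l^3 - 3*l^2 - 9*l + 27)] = 6*(l^3 - 9*l^2 - 9*l - 27)/(l^7 - 3*l^6 - 27*l^5 + 81*l^4 + 243*l^3 - 729*l^2 - 729*l + 2187)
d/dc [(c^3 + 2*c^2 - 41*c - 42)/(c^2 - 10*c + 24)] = (c^2 - 8*c - 39)/(c^2 - 8*c + 16)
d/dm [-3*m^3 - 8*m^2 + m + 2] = -9*m^2 - 16*m + 1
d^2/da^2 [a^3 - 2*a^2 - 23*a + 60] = 6*a - 4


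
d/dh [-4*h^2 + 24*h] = 24 - 8*h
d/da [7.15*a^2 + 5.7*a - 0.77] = 14.3*a + 5.7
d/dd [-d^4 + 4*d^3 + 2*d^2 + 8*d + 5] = -4*d^3 + 12*d^2 + 4*d + 8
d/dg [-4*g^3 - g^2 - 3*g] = -12*g^2 - 2*g - 3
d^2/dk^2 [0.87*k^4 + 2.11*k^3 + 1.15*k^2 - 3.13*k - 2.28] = 10.44*k^2 + 12.66*k + 2.3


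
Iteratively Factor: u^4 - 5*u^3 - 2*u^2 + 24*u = (u)*(u^3 - 5*u^2 - 2*u + 24) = u*(u - 4)*(u^2 - u - 6) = u*(u - 4)*(u - 3)*(u + 2)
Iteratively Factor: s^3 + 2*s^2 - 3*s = (s + 3)*(s^2 - s) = (s - 1)*(s + 3)*(s)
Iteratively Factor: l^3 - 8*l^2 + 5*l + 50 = (l + 2)*(l^2 - 10*l + 25) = (l - 5)*(l + 2)*(l - 5)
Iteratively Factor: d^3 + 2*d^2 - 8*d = (d - 2)*(d^2 + 4*d) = d*(d - 2)*(d + 4)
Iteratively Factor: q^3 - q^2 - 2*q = (q)*(q^2 - q - 2) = q*(q + 1)*(q - 2)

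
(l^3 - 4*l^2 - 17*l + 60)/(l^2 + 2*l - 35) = (l^2 + l - 12)/(l + 7)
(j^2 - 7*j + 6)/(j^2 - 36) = (j - 1)/(j + 6)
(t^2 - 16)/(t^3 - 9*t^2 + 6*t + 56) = (t + 4)/(t^2 - 5*t - 14)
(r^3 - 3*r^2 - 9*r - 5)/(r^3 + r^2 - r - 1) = (r - 5)/(r - 1)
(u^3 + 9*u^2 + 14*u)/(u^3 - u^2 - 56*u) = (u + 2)/(u - 8)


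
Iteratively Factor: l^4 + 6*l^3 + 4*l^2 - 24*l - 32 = (l + 2)*(l^3 + 4*l^2 - 4*l - 16) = (l + 2)^2*(l^2 + 2*l - 8) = (l + 2)^2*(l + 4)*(l - 2)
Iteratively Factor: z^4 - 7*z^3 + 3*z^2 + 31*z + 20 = (z + 1)*(z^3 - 8*z^2 + 11*z + 20) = (z + 1)^2*(z^2 - 9*z + 20) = (z - 4)*(z + 1)^2*(z - 5)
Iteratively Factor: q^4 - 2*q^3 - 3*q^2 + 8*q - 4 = (q - 2)*(q^3 - 3*q + 2) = (q - 2)*(q - 1)*(q^2 + q - 2) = (q - 2)*(q - 1)^2*(q + 2)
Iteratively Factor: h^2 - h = (h)*(h - 1)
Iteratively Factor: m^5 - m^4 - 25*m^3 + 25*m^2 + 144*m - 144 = (m + 4)*(m^4 - 5*m^3 - 5*m^2 + 45*m - 36) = (m - 3)*(m + 4)*(m^3 - 2*m^2 - 11*m + 12) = (m - 4)*(m - 3)*(m + 4)*(m^2 + 2*m - 3) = (m - 4)*(m - 3)*(m + 3)*(m + 4)*(m - 1)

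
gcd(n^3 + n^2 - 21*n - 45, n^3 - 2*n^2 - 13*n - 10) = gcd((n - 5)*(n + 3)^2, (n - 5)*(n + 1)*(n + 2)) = n - 5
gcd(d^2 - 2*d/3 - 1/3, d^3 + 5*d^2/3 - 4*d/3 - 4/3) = d - 1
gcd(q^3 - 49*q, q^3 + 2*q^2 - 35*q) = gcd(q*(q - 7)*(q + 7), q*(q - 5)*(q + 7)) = q^2 + 7*q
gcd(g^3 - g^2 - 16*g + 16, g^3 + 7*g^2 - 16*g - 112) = g^2 - 16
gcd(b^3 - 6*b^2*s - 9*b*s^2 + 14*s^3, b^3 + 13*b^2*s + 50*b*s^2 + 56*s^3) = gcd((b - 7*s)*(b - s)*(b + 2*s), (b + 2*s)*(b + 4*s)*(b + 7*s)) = b + 2*s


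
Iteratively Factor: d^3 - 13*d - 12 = (d + 1)*(d^2 - d - 12) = (d + 1)*(d + 3)*(d - 4)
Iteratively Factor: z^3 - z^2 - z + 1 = (z - 1)*(z^2 - 1) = (z - 1)*(z + 1)*(z - 1)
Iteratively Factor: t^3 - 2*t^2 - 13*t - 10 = (t + 2)*(t^2 - 4*t - 5) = (t + 1)*(t + 2)*(t - 5)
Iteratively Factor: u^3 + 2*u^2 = (u)*(u^2 + 2*u) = u^2*(u + 2)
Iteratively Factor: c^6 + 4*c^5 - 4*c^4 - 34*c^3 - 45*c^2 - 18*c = (c + 1)*(c^5 + 3*c^4 - 7*c^3 - 27*c^2 - 18*c) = (c + 1)*(c + 2)*(c^4 + c^3 - 9*c^2 - 9*c) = (c + 1)^2*(c + 2)*(c^3 - 9*c) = c*(c + 1)^2*(c + 2)*(c^2 - 9) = c*(c - 3)*(c + 1)^2*(c + 2)*(c + 3)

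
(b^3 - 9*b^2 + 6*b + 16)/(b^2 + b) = b - 10 + 16/b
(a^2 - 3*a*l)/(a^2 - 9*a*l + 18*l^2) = a/(a - 6*l)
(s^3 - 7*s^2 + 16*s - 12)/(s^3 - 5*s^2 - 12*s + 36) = (s^2 - 5*s + 6)/(s^2 - 3*s - 18)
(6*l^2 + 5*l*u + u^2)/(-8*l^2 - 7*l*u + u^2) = (6*l^2 + 5*l*u + u^2)/(-8*l^2 - 7*l*u + u^2)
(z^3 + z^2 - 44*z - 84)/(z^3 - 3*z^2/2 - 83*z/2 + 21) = 2*(z + 2)/(2*z - 1)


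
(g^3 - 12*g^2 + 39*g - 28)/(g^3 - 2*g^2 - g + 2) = (g^2 - 11*g + 28)/(g^2 - g - 2)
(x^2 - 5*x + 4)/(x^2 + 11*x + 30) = (x^2 - 5*x + 4)/(x^2 + 11*x + 30)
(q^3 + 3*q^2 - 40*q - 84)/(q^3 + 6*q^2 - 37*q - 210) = (q + 2)/(q + 5)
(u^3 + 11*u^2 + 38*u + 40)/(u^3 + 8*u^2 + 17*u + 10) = (u + 4)/(u + 1)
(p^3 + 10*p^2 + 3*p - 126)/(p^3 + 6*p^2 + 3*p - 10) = (p^3 + 10*p^2 + 3*p - 126)/(p^3 + 6*p^2 + 3*p - 10)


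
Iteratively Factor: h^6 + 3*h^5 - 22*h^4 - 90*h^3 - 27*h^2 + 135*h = (h + 3)*(h^5 - 22*h^3 - 24*h^2 + 45*h) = (h + 3)^2*(h^4 - 3*h^3 - 13*h^2 + 15*h) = (h + 3)^3*(h^3 - 6*h^2 + 5*h) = (h - 5)*(h + 3)^3*(h^2 - h) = (h - 5)*(h - 1)*(h + 3)^3*(h)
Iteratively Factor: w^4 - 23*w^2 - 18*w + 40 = (w + 2)*(w^3 - 2*w^2 - 19*w + 20) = (w + 2)*(w + 4)*(w^2 - 6*w + 5) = (w - 5)*(w + 2)*(w + 4)*(w - 1)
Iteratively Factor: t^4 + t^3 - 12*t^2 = (t)*(t^3 + t^2 - 12*t) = t*(t - 3)*(t^2 + 4*t) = t*(t - 3)*(t + 4)*(t)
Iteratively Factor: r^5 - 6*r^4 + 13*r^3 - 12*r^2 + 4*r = (r - 1)*(r^4 - 5*r^3 + 8*r^2 - 4*r) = r*(r - 1)*(r^3 - 5*r^2 + 8*r - 4) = r*(r - 2)*(r - 1)*(r^2 - 3*r + 2) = r*(r - 2)*(r - 1)^2*(r - 2)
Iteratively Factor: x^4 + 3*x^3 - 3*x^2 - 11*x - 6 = (x + 1)*(x^3 + 2*x^2 - 5*x - 6) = (x + 1)^2*(x^2 + x - 6) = (x + 1)^2*(x + 3)*(x - 2)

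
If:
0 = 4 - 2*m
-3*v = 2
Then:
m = 2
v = -2/3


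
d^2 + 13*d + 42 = (d + 6)*(d + 7)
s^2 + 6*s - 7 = (s - 1)*(s + 7)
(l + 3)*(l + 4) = l^2 + 7*l + 12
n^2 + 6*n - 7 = (n - 1)*(n + 7)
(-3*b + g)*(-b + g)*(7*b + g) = 21*b^3 - 25*b^2*g + 3*b*g^2 + g^3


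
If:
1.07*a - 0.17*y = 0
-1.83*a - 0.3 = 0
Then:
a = -0.16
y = -1.03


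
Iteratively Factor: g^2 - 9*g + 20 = (g - 5)*(g - 4)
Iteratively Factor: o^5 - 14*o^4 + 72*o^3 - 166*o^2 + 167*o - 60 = (o - 4)*(o^4 - 10*o^3 + 32*o^2 - 38*o + 15) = (o - 4)*(o - 1)*(o^3 - 9*o^2 + 23*o - 15) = (o - 5)*(o - 4)*(o - 1)*(o^2 - 4*o + 3) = (o - 5)*(o - 4)*(o - 3)*(o - 1)*(o - 1)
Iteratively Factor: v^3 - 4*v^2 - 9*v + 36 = (v + 3)*(v^2 - 7*v + 12) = (v - 4)*(v + 3)*(v - 3)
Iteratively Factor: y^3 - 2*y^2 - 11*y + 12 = (y - 1)*(y^2 - y - 12) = (y - 1)*(y + 3)*(y - 4)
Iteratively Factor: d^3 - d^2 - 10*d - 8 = (d + 2)*(d^2 - 3*d - 4) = (d + 1)*(d + 2)*(d - 4)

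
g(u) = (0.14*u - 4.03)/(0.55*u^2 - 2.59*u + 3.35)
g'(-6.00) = -0.03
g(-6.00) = -0.13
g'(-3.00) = -0.09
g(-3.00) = -0.28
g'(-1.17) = -0.30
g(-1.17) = -0.59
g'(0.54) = -1.70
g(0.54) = -1.87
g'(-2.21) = -0.15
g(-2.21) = -0.37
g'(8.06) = 0.06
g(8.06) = -0.16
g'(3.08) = 8.48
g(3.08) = -6.10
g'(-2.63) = -0.11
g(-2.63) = -0.31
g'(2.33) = -0.64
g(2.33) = -12.30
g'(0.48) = -1.58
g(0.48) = -1.77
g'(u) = (2.59 - 1.1*u)*(0.14*u - 4.03)/(0.55*u^2 - 2.59*u + 3.35)^2 + 0.14/(0.55*u^2 - 2.59*u + 3.35)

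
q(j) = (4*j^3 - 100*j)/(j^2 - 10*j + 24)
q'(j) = (10 - 2*j)*(4*j^3 - 100*j)/(j^2 - 10*j + 24)^2 + (12*j^2 - 100)/(j^2 - 10*j + 24) = 4*(j^4 - 20*j^3 + 97*j^2 - 600)/(j^4 - 20*j^3 + 148*j^2 - 480*j + 576)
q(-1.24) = 3.07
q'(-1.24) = -1.14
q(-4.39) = 1.15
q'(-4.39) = 1.75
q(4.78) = 43.23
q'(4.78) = -203.03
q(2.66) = -42.61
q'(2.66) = -47.93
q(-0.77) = 2.33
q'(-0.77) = -2.04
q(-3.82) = 2.07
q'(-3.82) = 1.45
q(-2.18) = 3.49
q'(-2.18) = 0.14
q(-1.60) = 3.37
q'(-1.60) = -0.58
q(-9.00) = -10.34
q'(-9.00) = 2.99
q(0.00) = 0.00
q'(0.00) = -4.17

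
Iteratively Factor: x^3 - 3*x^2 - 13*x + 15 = (x - 1)*(x^2 - 2*x - 15) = (x - 5)*(x - 1)*(x + 3)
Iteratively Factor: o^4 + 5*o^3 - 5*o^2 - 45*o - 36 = (o + 4)*(o^3 + o^2 - 9*o - 9) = (o + 3)*(o + 4)*(o^2 - 2*o - 3) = (o - 3)*(o + 3)*(o + 4)*(o + 1)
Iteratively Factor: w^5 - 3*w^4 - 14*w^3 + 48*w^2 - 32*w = (w - 1)*(w^4 - 2*w^3 - 16*w^2 + 32*w) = w*(w - 1)*(w^3 - 2*w^2 - 16*w + 32) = w*(w - 1)*(w + 4)*(w^2 - 6*w + 8) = w*(w - 2)*(w - 1)*(w + 4)*(w - 4)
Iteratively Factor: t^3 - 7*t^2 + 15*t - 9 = (t - 1)*(t^2 - 6*t + 9) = (t - 3)*(t - 1)*(t - 3)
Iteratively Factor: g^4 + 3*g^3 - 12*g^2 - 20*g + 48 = (g - 2)*(g^3 + 5*g^2 - 2*g - 24) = (g - 2)*(g + 3)*(g^2 + 2*g - 8) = (g - 2)*(g + 3)*(g + 4)*(g - 2)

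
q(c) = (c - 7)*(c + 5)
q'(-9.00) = -20.00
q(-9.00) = 64.00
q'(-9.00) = -20.00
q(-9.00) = 64.00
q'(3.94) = 5.88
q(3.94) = -27.36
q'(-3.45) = -8.90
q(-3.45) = -16.20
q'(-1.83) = -5.66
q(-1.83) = -27.99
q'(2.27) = 2.54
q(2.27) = -34.39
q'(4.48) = 6.96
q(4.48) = -23.89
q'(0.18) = -1.64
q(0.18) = -35.33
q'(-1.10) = -4.20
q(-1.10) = -31.59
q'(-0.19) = -2.38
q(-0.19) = -34.58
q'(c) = 2*c - 2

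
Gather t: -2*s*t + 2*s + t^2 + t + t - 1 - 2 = 2*s + t^2 + t*(2 - 2*s) - 3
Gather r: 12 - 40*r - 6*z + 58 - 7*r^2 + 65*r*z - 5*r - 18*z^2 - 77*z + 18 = -7*r^2 + r*(65*z - 45) - 18*z^2 - 83*z + 88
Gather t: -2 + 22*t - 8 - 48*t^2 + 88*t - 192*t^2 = -240*t^2 + 110*t - 10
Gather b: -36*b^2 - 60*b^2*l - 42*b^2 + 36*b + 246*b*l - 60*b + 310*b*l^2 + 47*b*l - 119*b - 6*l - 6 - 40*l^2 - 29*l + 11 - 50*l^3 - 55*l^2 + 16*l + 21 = b^2*(-60*l - 78) + b*(310*l^2 + 293*l - 143) - 50*l^3 - 95*l^2 - 19*l + 26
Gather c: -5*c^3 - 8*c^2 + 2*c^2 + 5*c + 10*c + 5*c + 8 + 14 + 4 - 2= -5*c^3 - 6*c^2 + 20*c + 24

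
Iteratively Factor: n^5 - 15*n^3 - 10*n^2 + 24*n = (n + 3)*(n^4 - 3*n^3 - 6*n^2 + 8*n) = n*(n + 3)*(n^3 - 3*n^2 - 6*n + 8) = n*(n - 4)*(n + 3)*(n^2 + n - 2) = n*(n - 4)*(n + 2)*(n + 3)*(n - 1)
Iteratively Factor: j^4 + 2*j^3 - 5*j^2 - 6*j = (j - 2)*(j^3 + 4*j^2 + 3*j) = (j - 2)*(j + 3)*(j^2 + j) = j*(j - 2)*(j + 3)*(j + 1)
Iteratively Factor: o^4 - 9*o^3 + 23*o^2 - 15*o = (o - 3)*(o^3 - 6*o^2 + 5*o) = (o - 3)*(o - 1)*(o^2 - 5*o) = (o - 5)*(o - 3)*(o - 1)*(o)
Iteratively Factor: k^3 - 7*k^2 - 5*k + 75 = (k - 5)*(k^2 - 2*k - 15) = (k - 5)*(k + 3)*(k - 5)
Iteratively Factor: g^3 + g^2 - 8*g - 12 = (g + 2)*(g^2 - g - 6) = (g + 2)^2*(g - 3)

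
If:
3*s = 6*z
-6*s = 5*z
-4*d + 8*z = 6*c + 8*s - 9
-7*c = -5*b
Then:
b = 21/10 - 14*d/15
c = 3/2 - 2*d/3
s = 0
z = 0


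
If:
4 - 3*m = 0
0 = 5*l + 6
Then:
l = -6/5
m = 4/3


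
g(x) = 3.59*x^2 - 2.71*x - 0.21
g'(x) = 7.18*x - 2.71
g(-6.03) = 146.67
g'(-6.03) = -46.01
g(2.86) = 21.40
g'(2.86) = 17.82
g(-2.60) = 31.10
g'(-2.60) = -21.38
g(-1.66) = 14.18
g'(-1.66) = -14.63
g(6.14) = 118.49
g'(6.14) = 41.38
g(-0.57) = 2.50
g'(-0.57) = -6.80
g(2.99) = 23.78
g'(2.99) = 18.76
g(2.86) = 21.40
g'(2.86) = 17.82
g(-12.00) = 549.27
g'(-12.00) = -88.87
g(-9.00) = 314.97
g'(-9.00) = -67.33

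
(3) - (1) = 2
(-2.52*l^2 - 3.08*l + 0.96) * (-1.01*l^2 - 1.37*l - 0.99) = 2.5452*l^4 + 6.5632*l^3 + 5.7448*l^2 + 1.734*l - 0.9504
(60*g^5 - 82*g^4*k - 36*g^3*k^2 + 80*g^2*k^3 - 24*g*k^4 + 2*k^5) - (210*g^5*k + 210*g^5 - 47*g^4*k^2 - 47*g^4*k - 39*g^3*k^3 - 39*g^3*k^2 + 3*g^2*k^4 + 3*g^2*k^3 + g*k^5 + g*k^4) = -210*g^5*k - 150*g^5 + 47*g^4*k^2 - 35*g^4*k + 39*g^3*k^3 + 3*g^3*k^2 - 3*g^2*k^4 + 77*g^2*k^3 - g*k^5 - 25*g*k^4 + 2*k^5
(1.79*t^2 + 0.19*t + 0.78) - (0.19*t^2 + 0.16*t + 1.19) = 1.6*t^2 + 0.03*t - 0.41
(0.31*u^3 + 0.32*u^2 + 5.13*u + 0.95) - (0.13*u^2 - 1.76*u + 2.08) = 0.31*u^3 + 0.19*u^2 + 6.89*u - 1.13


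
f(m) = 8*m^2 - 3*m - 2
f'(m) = 16*m - 3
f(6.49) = 315.49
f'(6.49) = 100.84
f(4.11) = 120.81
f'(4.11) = 62.76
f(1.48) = 11.08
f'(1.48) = 20.68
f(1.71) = 16.26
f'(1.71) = 24.36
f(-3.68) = 117.38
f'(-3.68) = -61.88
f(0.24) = -2.26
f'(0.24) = 0.84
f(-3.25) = 92.25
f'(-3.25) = -55.00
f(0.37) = -2.01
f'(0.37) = 2.92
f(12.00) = 1114.00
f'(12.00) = 189.00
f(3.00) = 61.00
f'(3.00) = 45.00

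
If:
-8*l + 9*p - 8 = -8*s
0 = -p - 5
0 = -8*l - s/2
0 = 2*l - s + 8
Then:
No Solution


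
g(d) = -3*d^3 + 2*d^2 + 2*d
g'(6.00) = -298.00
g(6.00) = -564.00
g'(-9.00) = -763.00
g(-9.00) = 2331.00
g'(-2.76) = -77.60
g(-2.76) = 72.79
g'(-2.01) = -42.40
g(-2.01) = 28.42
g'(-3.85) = -146.80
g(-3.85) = 193.14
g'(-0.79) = -6.78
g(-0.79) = 1.15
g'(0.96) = -2.45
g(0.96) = 1.11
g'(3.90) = -119.29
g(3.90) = -139.74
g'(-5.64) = -306.85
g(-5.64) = 590.56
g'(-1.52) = -24.87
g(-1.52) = 12.12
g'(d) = -9*d^2 + 4*d + 2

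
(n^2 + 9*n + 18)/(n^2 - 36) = (n + 3)/(n - 6)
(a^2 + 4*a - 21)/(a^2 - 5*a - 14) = (-a^2 - 4*a + 21)/(-a^2 + 5*a + 14)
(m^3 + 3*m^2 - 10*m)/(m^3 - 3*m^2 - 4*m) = (-m^2 - 3*m + 10)/(-m^2 + 3*m + 4)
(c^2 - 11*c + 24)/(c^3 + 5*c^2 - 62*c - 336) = (c - 3)/(c^2 + 13*c + 42)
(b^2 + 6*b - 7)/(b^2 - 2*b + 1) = (b + 7)/(b - 1)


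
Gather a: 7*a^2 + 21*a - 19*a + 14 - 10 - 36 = 7*a^2 + 2*a - 32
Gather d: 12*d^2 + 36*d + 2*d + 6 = 12*d^2 + 38*d + 6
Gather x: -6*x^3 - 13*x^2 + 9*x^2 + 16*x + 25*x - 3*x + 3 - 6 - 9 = -6*x^3 - 4*x^2 + 38*x - 12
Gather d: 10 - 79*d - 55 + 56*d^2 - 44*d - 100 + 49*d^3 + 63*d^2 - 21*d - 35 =49*d^3 + 119*d^2 - 144*d - 180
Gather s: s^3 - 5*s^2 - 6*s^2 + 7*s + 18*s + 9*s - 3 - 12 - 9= s^3 - 11*s^2 + 34*s - 24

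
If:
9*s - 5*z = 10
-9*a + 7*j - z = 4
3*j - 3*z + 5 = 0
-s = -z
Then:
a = -2/27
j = 5/6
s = 5/2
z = 5/2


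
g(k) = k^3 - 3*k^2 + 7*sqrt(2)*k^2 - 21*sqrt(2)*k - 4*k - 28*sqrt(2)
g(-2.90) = 91.76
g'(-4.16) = -39.19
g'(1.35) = -9.60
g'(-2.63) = -49.24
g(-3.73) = 130.19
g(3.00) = -51.60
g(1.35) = -70.06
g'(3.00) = 34.70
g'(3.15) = 39.54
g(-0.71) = -12.55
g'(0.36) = -28.34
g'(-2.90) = -48.49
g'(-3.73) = -43.43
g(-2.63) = 78.56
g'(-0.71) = -41.98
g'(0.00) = -33.70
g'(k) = 3*k^2 - 6*k + 14*sqrt(2)*k - 21*sqrt(2) - 4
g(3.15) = -46.03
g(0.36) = -50.79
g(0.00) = -39.60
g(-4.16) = 148.00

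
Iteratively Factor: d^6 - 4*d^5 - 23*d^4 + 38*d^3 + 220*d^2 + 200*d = (d)*(d^5 - 4*d^4 - 23*d^3 + 38*d^2 + 220*d + 200) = d*(d + 2)*(d^4 - 6*d^3 - 11*d^2 + 60*d + 100) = d*(d + 2)^2*(d^3 - 8*d^2 + 5*d + 50) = d*(d - 5)*(d + 2)^2*(d^2 - 3*d - 10) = d*(d - 5)*(d + 2)^3*(d - 5)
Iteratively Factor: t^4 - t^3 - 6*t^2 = (t - 3)*(t^3 + 2*t^2) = (t - 3)*(t + 2)*(t^2) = t*(t - 3)*(t + 2)*(t)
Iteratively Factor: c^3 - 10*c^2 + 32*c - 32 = (c - 4)*(c^2 - 6*c + 8) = (c - 4)*(c - 2)*(c - 4)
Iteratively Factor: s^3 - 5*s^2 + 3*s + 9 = (s + 1)*(s^2 - 6*s + 9) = (s - 3)*(s + 1)*(s - 3)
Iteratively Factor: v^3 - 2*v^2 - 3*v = (v)*(v^2 - 2*v - 3) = v*(v + 1)*(v - 3)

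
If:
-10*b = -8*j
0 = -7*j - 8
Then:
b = -32/35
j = -8/7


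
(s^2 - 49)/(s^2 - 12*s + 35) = (s + 7)/(s - 5)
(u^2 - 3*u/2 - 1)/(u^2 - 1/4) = 2*(u - 2)/(2*u - 1)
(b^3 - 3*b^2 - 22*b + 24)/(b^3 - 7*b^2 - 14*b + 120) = (b - 1)/(b - 5)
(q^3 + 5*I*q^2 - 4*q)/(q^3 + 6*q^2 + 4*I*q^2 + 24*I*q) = (q + I)/(q + 6)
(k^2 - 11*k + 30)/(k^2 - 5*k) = (k - 6)/k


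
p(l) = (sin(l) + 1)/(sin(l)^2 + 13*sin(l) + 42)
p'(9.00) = -0.01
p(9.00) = 0.03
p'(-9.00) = -0.02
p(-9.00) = 0.02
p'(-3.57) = -0.01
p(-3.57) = 0.03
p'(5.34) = 0.02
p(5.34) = 0.01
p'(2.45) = -0.01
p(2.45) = 0.03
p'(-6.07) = 0.01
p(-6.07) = 0.03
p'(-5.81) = 0.01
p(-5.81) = 0.03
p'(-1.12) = 0.01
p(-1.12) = 0.00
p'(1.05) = 0.00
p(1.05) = 0.03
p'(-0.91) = 0.02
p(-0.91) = 0.01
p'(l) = (-2*sin(l)*cos(l) - 13*cos(l))*(sin(l) + 1)/(sin(l)^2 + 13*sin(l) + 42)^2 + cos(l)/(sin(l)^2 + 13*sin(l) + 42)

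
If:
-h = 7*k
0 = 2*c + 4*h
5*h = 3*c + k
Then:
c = 0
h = 0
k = 0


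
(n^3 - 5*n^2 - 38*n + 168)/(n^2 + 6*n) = n - 11 + 28/n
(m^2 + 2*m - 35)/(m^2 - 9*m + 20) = (m + 7)/(m - 4)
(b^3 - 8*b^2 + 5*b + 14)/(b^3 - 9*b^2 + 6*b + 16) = (b - 7)/(b - 8)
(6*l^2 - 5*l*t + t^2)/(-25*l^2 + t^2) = (-6*l^2 + 5*l*t - t^2)/(25*l^2 - t^2)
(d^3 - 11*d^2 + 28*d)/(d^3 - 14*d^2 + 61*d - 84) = d/(d - 3)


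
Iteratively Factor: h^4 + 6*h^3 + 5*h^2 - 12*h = (h - 1)*(h^3 + 7*h^2 + 12*h) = (h - 1)*(h + 3)*(h^2 + 4*h) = (h - 1)*(h + 3)*(h + 4)*(h)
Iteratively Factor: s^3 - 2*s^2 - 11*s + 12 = (s - 4)*(s^2 + 2*s - 3) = (s - 4)*(s - 1)*(s + 3)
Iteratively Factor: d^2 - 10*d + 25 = (d - 5)*(d - 5)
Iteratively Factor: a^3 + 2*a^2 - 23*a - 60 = (a - 5)*(a^2 + 7*a + 12) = (a - 5)*(a + 4)*(a + 3)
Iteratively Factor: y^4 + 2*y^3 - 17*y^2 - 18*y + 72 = (y - 3)*(y^3 + 5*y^2 - 2*y - 24) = (y - 3)*(y - 2)*(y^2 + 7*y + 12) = (y - 3)*(y - 2)*(y + 4)*(y + 3)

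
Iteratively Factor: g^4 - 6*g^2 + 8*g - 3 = (g - 1)*(g^3 + g^2 - 5*g + 3) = (g - 1)^2*(g^2 + 2*g - 3) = (g - 1)^3*(g + 3)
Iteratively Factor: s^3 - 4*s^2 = (s - 4)*(s^2) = s*(s - 4)*(s)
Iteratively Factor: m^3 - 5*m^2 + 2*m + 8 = (m - 4)*(m^2 - m - 2) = (m - 4)*(m - 2)*(m + 1)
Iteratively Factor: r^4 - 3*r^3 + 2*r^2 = (r)*(r^3 - 3*r^2 + 2*r) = r*(r - 1)*(r^2 - 2*r) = r^2*(r - 1)*(r - 2)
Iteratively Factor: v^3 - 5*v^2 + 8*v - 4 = (v - 2)*(v^2 - 3*v + 2) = (v - 2)^2*(v - 1)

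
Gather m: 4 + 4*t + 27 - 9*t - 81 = -5*t - 50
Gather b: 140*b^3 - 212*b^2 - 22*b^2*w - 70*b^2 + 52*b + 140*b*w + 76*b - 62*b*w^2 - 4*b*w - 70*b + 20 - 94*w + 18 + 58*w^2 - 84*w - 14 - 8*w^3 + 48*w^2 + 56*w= 140*b^3 + b^2*(-22*w - 282) + b*(-62*w^2 + 136*w + 58) - 8*w^3 + 106*w^2 - 122*w + 24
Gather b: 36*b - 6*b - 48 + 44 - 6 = 30*b - 10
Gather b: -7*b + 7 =7 - 7*b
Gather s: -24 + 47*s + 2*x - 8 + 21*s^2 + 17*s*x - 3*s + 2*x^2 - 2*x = 21*s^2 + s*(17*x + 44) + 2*x^2 - 32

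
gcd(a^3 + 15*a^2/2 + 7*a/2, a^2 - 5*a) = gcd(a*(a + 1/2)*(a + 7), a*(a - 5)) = a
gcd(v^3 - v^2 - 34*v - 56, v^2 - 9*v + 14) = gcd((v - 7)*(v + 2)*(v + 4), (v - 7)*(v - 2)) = v - 7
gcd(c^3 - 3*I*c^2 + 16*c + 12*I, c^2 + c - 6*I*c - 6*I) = c - 6*I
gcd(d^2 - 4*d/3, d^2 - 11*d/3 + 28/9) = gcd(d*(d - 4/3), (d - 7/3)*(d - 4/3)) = d - 4/3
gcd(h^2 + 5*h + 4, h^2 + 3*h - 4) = h + 4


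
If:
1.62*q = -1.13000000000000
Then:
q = -0.70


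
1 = 1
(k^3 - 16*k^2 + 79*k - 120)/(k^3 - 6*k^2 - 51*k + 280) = (k - 3)/(k + 7)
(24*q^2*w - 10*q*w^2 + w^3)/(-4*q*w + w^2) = -6*q + w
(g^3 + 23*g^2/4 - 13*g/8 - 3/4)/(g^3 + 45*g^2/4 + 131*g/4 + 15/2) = (g - 1/2)/(g + 5)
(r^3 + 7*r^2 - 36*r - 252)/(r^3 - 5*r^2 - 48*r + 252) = (r + 6)/(r - 6)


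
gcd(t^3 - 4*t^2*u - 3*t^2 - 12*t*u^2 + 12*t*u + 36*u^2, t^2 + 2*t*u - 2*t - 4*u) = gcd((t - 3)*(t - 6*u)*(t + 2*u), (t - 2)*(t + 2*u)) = t + 2*u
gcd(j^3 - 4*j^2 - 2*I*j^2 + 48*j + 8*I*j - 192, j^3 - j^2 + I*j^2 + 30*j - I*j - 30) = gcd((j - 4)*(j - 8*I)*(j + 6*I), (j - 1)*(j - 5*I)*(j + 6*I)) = j + 6*I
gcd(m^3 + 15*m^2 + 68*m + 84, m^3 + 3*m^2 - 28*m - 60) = m^2 + 8*m + 12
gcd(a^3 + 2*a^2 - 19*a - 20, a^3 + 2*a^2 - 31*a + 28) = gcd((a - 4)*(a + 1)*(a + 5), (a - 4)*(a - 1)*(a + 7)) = a - 4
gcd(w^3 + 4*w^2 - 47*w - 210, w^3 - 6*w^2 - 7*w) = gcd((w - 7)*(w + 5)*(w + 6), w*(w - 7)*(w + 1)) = w - 7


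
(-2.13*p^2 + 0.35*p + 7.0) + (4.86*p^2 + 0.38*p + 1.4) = 2.73*p^2 + 0.73*p + 8.4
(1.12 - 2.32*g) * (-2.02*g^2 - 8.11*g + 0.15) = 4.6864*g^3 + 16.5528*g^2 - 9.4312*g + 0.168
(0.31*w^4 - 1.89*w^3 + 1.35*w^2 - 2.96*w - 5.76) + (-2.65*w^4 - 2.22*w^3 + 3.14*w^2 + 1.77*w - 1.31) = -2.34*w^4 - 4.11*w^3 + 4.49*w^2 - 1.19*w - 7.07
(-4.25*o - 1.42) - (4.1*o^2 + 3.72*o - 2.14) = -4.1*o^2 - 7.97*o + 0.72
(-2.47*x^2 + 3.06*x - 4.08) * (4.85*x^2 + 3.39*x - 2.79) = -11.9795*x^4 + 6.4677*x^3 - 2.5233*x^2 - 22.3686*x + 11.3832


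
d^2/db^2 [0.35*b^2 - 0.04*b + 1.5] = 0.700000000000000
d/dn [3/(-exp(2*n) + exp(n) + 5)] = (6*exp(n) - 3)*exp(n)/(-exp(2*n) + exp(n) + 5)^2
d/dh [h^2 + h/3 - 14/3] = 2*h + 1/3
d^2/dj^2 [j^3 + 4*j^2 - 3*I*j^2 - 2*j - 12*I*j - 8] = 6*j + 8 - 6*I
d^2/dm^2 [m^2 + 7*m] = 2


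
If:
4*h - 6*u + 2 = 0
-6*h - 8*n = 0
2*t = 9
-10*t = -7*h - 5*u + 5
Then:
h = 145/31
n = -435/124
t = 9/2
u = 107/31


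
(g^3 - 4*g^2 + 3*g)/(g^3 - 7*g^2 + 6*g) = (g - 3)/(g - 6)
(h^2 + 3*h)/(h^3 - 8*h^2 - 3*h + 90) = h/(h^2 - 11*h + 30)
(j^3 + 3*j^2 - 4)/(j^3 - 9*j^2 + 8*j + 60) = (j^2 + j - 2)/(j^2 - 11*j + 30)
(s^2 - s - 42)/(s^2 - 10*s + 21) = (s + 6)/(s - 3)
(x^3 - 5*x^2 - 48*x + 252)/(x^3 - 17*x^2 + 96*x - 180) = (x + 7)/(x - 5)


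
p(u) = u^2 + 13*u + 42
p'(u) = 2*u + 13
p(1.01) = 56.15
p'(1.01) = 15.02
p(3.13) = 92.49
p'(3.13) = 19.26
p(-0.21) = 39.31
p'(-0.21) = 12.58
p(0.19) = 44.51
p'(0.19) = 13.38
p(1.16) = 58.43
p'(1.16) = 15.32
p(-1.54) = 24.35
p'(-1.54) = 9.92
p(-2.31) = 17.31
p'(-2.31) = 8.38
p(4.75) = 126.31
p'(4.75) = 22.50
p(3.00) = 90.00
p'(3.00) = 19.00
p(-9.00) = 6.00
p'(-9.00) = -5.00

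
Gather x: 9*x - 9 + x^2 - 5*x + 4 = x^2 + 4*x - 5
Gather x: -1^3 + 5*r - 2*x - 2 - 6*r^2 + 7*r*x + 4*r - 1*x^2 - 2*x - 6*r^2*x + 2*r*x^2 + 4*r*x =-6*r^2 + 9*r + x^2*(2*r - 1) + x*(-6*r^2 + 11*r - 4) - 3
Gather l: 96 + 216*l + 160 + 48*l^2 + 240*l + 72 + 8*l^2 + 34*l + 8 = 56*l^2 + 490*l + 336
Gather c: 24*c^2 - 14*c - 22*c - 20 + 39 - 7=24*c^2 - 36*c + 12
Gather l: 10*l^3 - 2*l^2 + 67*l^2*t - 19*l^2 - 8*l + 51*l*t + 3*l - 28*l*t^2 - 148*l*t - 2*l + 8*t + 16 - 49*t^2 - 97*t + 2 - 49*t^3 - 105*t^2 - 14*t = 10*l^3 + l^2*(67*t - 21) + l*(-28*t^2 - 97*t - 7) - 49*t^3 - 154*t^2 - 103*t + 18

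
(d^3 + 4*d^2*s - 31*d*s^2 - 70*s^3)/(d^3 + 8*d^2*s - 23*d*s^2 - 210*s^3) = (d + 2*s)/(d + 6*s)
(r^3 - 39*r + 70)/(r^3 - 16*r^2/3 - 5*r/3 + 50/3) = 3*(r + 7)/(3*r + 5)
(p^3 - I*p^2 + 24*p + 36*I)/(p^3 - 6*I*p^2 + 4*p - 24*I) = (p + 3*I)/(p - 2*I)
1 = 1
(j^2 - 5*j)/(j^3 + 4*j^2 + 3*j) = (j - 5)/(j^2 + 4*j + 3)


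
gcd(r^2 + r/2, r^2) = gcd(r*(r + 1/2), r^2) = r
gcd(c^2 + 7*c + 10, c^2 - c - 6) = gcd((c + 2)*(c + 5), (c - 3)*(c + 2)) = c + 2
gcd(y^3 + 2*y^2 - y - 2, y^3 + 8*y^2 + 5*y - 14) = y^2 + y - 2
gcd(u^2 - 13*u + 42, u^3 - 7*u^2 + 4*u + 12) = u - 6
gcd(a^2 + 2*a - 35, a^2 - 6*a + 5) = a - 5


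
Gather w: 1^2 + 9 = 10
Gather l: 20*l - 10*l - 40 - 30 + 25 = 10*l - 45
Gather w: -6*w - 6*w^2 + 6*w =-6*w^2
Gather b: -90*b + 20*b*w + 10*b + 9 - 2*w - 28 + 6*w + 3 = b*(20*w - 80) + 4*w - 16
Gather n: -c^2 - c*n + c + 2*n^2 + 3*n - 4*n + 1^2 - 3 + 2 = -c^2 + c + 2*n^2 + n*(-c - 1)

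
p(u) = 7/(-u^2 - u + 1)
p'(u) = 7*(2*u + 1)/(-u^2 - u + 1)^2 = 7*(2*u + 1)/(u^2 + u - 1)^2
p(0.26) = 10.41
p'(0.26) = 23.53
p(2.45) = -0.94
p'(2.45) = 0.74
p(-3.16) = -1.20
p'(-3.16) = -1.10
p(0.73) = -26.63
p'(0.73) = 249.14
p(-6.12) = -0.23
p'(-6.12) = -0.09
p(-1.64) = -141.13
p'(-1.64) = -6487.38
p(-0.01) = 6.93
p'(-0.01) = 6.73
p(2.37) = -1.00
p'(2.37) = 0.82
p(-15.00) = -0.03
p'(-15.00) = 0.00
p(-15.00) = -0.03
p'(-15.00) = 0.00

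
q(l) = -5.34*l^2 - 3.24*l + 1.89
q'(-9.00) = 92.88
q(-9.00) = -401.49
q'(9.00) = -99.36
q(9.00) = -459.81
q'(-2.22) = 20.47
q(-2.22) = -17.23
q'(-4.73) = 47.28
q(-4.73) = -102.26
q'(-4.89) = 48.99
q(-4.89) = -109.96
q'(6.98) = -77.79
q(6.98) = -280.89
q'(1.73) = -21.72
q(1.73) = -19.70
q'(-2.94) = 28.16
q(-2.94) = -34.74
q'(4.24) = -48.52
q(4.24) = -107.85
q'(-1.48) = 12.57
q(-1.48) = -5.01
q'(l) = -10.68*l - 3.24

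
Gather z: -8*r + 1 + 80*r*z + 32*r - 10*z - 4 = 24*r + z*(80*r - 10) - 3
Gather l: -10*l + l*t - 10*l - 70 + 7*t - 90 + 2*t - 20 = l*(t - 20) + 9*t - 180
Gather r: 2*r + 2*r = 4*r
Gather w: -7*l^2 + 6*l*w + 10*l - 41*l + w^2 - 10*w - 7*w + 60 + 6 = -7*l^2 - 31*l + w^2 + w*(6*l - 17) + 66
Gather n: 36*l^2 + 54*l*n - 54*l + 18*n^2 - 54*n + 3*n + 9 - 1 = 36*l^2 - 54*l + 18*n^2 + n*(54*l - 51) + 8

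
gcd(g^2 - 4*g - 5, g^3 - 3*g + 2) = 1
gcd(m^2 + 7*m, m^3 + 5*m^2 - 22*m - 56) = m + 7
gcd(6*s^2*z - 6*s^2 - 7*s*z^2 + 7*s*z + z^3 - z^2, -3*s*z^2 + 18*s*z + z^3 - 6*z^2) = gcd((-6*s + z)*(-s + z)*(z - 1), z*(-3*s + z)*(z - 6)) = 1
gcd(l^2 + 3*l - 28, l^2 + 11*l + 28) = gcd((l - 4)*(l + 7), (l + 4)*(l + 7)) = l + 7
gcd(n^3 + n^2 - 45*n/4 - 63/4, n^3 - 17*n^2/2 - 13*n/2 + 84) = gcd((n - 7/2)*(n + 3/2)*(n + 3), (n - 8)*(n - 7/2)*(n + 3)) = n^2 - n/2 - 21/2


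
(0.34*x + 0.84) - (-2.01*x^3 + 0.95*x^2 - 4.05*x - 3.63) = 2.01*x^3 - 0.95*x^2 + 4.39*x + 4.47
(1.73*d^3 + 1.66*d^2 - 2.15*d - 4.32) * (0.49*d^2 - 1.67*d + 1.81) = 0.8477*d^5 - 2.0757*d^4 - 0.6944*d^3 + 4.4783*d^2 + 3.3229*d - 7.8192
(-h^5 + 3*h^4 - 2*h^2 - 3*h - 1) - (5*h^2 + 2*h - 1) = -h^5 + 3*h^4 - 7*h^2 - 5*h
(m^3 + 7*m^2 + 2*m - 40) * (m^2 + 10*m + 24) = m^5 + 17*m^4 + 96*m^3 + 148*m^2 - 352*m - 960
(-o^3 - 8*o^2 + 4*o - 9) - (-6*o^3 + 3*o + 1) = 5*o^3 - 8*o^2 + o - 10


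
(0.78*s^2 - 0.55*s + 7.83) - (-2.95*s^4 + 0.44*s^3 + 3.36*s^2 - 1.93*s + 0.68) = 2.95*s^4 - 0.44*s^3 - 2.58*s^2 + 1.38*s + 7.15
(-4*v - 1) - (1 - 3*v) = -v - 2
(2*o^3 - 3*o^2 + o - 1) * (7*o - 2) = 14*o^4 - 25*o^3 + 13*o^2 - 9*o + 2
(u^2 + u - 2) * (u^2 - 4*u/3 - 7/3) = u^4 - u^3/3 - 17*u^2/3 + u/3 + 14/3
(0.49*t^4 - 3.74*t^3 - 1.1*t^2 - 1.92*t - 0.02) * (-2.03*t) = -0.9947*t^5 + 7.5922*t^4 + 2.233*t^3 + 3.8976*t^2 + 0.0406*t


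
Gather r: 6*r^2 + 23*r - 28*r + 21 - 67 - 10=6*r^2 - 5*r - 56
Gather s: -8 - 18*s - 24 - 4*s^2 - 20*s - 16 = -4*s^2 - 38*s - 48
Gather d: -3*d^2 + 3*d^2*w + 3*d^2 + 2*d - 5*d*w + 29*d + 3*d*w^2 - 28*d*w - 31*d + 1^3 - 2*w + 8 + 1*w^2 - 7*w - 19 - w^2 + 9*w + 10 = 3*d^2*w + d*(3*w^2 - 33*w)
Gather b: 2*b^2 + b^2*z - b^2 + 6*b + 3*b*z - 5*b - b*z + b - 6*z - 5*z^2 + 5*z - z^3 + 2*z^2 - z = b^2*(z + 1) + b*(2*z + 2) - z^3 - 3*z^2 - 2*z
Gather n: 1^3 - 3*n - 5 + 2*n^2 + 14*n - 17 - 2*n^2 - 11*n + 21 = 0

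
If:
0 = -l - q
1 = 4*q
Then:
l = -1/4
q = 1/4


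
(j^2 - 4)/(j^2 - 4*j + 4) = (j + 2)/(j - 2)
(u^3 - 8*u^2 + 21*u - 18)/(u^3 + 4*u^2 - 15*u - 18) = (u^2 - 5*u + 6)/(u^2 + 7*u + 6)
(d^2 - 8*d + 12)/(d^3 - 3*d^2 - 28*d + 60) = 1/(d + 5)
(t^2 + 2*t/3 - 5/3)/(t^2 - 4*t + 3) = (t + 5/3)/(t - 3)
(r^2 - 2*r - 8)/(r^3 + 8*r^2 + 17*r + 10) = (r - 4)/(r^2 + 6*r + 5)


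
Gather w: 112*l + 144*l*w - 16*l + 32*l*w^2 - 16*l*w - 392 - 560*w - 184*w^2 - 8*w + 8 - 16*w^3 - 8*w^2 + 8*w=96*l - 16*w^3 + w^2*(32*l - 192) + w*(128*l - 560) - 384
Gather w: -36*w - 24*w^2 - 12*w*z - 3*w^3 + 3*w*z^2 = -3*w^3 - 24*w^2 + w*(3*z^2 - 12*z - 36)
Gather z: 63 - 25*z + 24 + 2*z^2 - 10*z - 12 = 2*z^2 - 35*z + 75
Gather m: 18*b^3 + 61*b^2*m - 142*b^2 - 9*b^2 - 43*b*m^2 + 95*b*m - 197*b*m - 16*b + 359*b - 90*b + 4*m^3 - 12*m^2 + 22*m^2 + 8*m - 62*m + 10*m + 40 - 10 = 18*b^3 - 151*b^2 + 253*b + 4*m^3 + m^2*(10 - 43*b) + m*(61*b^2 - 102*b - 44) + 30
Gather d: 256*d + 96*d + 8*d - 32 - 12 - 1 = 360*d - 45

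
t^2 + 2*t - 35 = (t - 5)*(t + 7)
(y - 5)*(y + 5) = y^2 - 25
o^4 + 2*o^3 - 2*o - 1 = (o - 1)*(o + 1)^3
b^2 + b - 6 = (b - 2)*(b + 3)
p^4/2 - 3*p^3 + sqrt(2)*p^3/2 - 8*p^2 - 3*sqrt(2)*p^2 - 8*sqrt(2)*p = p*(p/2 + 1)*(p - 8)*(p + sqrt(2))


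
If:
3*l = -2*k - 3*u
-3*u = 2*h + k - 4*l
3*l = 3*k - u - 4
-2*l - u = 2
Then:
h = -7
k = 0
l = -2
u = 2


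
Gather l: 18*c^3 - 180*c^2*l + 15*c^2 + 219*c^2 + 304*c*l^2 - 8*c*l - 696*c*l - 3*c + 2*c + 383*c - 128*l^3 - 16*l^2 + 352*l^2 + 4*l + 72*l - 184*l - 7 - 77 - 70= 18*c^3 + 234*c^2 + 382*c - 128*l^3 + l^2*(304*c + 336) + l*(-180*c^2 - 704*c - 108) - 154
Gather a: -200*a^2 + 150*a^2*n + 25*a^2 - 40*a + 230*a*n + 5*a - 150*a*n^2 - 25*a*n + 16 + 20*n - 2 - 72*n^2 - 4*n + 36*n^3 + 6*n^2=a^2*(150*n - 175) + a*(-150*n^2 + 205*n - 35) + 36*n^3 - 66*n^2 + 16*n + 14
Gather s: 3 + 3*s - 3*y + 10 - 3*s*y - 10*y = s*(3 - 3*y) - 13*y + 13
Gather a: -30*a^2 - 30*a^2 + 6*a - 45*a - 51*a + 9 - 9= -60*a^2 - 90*a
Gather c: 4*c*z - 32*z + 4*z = 4*c*z - 28*z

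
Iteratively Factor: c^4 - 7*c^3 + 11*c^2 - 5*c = (c - 1)*(c^3 - 6*c^2 + 5*c) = (c - 5)*(c - 1)*(c^2 - c) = c*(c - 5)*(c - 1)*(c - 1)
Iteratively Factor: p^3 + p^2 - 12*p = (p)*(p^2 + p - 12) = p*(p - 3)*(p + 4)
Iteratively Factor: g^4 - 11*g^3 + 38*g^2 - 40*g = (g - 5)*(g^3 - 6*g^2 + 8*g) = (g - 5)*(g - 2)*(g^2 - 4*g) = (g - 5)*(g - 4)*(g - 2)*(g)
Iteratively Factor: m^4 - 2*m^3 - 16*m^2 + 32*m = (m - 4)*(m^3 + 2*m^2 - 8*m) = m*(m - 4)*(m^2 + 2*m - 8) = m*(m - 4)*(m - 2)*(m + 4)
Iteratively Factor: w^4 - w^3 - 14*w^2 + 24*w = (w + 4)*(w^3 - 5*w^2 + 6*w) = (w - 2)*(w + 4)*(w^2 - 3*w) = w*(w - 2)*(w + 4)*(w - 3)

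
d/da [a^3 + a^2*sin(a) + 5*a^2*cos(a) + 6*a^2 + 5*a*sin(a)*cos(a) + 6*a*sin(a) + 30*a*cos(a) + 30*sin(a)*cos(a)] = -5*a^2*sin(a) + a^2*cos(a) + 3*a^2 - 28*a*sin(a) + 16*a*cos(a) + 5*a*cos(2*a) + 12*a + 6*sin(a) + 5*sin(2*a)/2 + 30*cos(a) + 30*cos(2*a)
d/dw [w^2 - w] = 2*w - 1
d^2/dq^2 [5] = 0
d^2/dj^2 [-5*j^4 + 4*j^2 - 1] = 8 - 60*j^2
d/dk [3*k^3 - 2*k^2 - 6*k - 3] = 9*k^2 - 4*k - 6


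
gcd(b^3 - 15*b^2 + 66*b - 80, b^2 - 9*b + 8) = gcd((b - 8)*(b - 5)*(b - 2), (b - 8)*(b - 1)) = b - 8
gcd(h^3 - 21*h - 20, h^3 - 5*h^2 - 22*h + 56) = h + 4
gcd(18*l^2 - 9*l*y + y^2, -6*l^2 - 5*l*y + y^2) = -6*l + y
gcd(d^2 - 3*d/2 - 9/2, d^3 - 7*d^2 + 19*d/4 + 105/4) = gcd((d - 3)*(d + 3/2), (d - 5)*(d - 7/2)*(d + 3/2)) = d + 3/2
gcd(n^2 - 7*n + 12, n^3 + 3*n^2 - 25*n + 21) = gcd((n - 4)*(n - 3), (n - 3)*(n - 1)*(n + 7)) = n - 3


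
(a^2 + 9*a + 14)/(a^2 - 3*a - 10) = (a + 7)/(a - 5)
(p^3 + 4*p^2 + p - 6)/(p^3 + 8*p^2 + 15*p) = (p^2 + p - 2)/(p*(p + 5))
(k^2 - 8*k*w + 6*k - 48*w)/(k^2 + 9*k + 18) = (k - 8*w)/(k + 3)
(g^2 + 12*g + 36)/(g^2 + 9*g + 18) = (g + 6)/(g + 3)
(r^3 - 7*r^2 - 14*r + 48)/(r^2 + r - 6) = r - 8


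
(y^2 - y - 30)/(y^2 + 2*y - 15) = (y - 6)/(y - 3)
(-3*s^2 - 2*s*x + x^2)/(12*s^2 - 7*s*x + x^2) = (s + x)/(-4*s + x)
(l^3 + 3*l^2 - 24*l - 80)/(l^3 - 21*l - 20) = (l + 4)/(l + 1)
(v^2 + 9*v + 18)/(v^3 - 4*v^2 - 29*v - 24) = (v + 6)/(v^2 - 7*v - 8)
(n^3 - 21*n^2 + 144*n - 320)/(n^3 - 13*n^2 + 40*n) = (n - 8)/n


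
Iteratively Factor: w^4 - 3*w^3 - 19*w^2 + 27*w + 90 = (w + 2)*(w^3 - 5*w^2 - 9*w + 45) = (w - 5)*(w + 2)*(w^2 - 9) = (w - 5)*(w - 3)*(w + 2)*(w + 3)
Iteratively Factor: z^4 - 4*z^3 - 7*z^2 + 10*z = (z)*(z^3 - 4*z^2 - 7*z + 10) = z*(z - 1)*(z^2 - 3*z - 10) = z*(z - 5)*(z - 1)*(z + 2)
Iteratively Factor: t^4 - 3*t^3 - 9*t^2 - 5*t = (t + 1)*(t^3 - 4*t^2 - 5*t) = t*(t + 1)*(t^2 - 4*t - 5) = t*(t + 1)^2*(t - 5)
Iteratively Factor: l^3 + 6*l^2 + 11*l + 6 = (l + 1)*(l^2 + 5*l + 6) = (l + 1)*(l + 2)*(l + 3)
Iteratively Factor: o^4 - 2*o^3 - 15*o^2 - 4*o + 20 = (o + 2)*(o^3 - 4*o^2 - 7*o + 10) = (o + 2)^2*(o^2 - 6*o + 5) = (o - 5)*(o + 2)^2*(o - 1)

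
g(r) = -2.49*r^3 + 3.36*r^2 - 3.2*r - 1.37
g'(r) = -7.47*r^2 + 6.72*r - 3.2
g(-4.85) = 377.26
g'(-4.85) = -211.51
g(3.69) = -92.53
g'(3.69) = -80.12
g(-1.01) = 7.85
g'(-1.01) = -17.61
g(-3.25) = 130.00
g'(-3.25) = -103.94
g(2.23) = -19.41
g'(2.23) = -25.36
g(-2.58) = 72.01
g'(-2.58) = -70.26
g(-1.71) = 26.38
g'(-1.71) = -36.53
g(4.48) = -172.16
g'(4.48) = -123.02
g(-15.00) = 9206.38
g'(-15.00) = -1784.75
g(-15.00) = 9206.38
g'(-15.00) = -1784.75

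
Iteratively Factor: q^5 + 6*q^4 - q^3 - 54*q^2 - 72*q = (q + 4)*(q^4 + 2*q^3 - 9*q^2 - 18*q) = (q + 2)*(q + 4)*(q^3 - 9*q) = (q + 2)*(q + 3)*(q + 4)*(q^2 - 3*q) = q*(q + 2)*(q + 3)*(q + 4)*(q - 3)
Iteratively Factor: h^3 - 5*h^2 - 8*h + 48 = (h + 3)*(h^2 - 8*h + 16) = (h - 4)*(h + 3)*(h - 4)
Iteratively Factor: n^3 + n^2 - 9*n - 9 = (n - 3)*(n^2 + 4*n + 3) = (n - 3)*(n + 1)*(n + 3)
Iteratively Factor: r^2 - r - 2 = (r + 1)*(r - 2)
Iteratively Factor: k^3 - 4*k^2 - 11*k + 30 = (k - 5)*(k^2 + k - 6) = (k - 5)*(k - 2)*(k + 3)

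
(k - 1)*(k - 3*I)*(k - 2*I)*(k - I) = k^4 - k^3 - 6*I*k^3 - 11*k^2 + 6*I*k^2 + 11*k + 6*I*k - 6*I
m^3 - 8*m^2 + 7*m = m*(m - 7)*(m - 1)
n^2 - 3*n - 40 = (n - 8)*(n + 5)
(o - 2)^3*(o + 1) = o^4 - 5*o^3 + 6*o^2 + 4*o - 8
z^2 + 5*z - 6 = (z - 1)*(z + 6)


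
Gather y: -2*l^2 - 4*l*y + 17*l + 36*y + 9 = -2*l^2 + 17*l + y*(36 - 4*l) + 9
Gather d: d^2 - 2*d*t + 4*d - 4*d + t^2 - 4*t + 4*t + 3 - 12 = d^2 - 2*d*t + t^2 - 9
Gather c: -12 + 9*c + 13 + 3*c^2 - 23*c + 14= 3*c^2 - 14*c + 15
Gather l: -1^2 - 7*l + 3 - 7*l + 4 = 6 - 14*l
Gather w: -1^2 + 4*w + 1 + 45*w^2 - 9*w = 45*w^2 - 5*w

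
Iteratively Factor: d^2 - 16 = (d + 4)*(d - 4)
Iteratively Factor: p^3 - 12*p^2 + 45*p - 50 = (p - 5)*(p^2 - 7*p + 10) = (p - 5)^2*(p - 2)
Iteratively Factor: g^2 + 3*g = (g + 3)*(g)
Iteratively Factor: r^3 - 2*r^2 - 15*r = (r)*(r^2 - 2*r - 15) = r*(r - 5)*(r + 3)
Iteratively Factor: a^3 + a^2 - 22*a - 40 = (a - 5)*(a^2 + 6*a + 8) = (a - 5)*(a + 4)*(a + 2)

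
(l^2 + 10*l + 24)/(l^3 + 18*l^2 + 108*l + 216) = (l + 4)/(l^2 + 12*l + 36)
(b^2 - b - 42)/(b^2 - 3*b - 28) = (b + 6)/(b + 4)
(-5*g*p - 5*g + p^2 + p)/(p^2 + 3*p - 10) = (-5*g*p - 5*g + p^2 + p)/(p^2 + 3*p - 10)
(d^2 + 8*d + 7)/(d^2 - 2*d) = (d^2 + 8*d + 7)/(d*(d - 2))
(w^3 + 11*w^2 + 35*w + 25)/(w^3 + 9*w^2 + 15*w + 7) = (w^2 + 10*w + 25)/(w^2 + 8*w + 7)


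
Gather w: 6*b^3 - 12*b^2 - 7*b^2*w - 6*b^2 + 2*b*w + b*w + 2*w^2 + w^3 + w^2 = 6*b^3 - 18*b^2 + w^3 + 3*w^2 + w*(-7*b^2 + 3*b)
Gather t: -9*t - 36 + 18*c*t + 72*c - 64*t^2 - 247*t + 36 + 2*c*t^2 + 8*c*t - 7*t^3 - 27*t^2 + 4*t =72*c - 7*t^3 + t^2*(2*c - 91) + t*(26*c - 252)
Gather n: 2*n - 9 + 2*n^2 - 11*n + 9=2*n^2 - 9*n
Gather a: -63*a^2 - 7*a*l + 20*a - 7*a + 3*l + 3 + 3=-63*a^2 + a*(13 - 7*l) + 3*l + 6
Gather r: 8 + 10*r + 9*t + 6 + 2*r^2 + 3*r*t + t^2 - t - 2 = 2*r^2 + r*(3*t + 10) + t^2 + 8*t + 12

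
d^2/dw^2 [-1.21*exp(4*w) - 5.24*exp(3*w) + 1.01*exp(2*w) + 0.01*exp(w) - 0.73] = (-19.36*exp(3*w) - 47.16*exp(2*w) + 4.04*exp(w) + 0.01)*exp(w)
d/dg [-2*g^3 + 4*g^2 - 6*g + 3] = -6*g^2 + 8*g - 6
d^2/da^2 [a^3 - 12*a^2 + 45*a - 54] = 6*a - 24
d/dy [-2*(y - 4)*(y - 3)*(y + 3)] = -6*y^2 + 16*y + 18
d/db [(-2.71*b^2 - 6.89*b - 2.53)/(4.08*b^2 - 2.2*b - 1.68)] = (34.0732*b^2 + 29.7504*b + 6.0092)/(16.6464*b^4 - 17.952*b^3 - 8.8688*b^2 + 7.392*b + 2.8224)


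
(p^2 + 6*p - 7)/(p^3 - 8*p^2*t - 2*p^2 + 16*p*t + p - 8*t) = (p + 7)/(p^2 - 8*p*t - p + 8*t)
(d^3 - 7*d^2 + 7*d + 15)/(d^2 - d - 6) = (d^2 - 4*d - 5)/(d + 2)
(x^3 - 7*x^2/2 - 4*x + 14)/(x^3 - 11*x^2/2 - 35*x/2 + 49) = (2*x^2 - 3*x - 14)/(2*x^2 - 7*x - 49)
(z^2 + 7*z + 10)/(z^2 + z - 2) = (z + 5)/(z - 1)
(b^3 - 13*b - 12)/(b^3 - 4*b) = (b^3 - 13*b - 12)/(b*(b^2 - 4))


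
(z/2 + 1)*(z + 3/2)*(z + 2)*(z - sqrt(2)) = z^4/2 - sqrt(2)*z^3/2 + 11*z^3/4 - 11*sqrt(2)*z^2/4 + 5*z^2 - 5*sqrt(2)*z + 3*z - 3*sqrt(2)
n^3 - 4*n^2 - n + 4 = (n - 4)*(n - 1)*(n + 1)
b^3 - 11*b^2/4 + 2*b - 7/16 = (b - 7/4)*(b - 1/2)^2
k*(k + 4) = k^2 + 4*k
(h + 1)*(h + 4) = h^2 + 5*h + 4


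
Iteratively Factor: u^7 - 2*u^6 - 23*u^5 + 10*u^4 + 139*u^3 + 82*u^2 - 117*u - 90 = (u - 5)*(u^6 + 3*u^5 - 8*u^4 - 30*u^3 - 11*u^2 + 27*u + 18) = (u - 5)*(u - 1)*(u^5 + 4*u^4 - 4*u^3 - 34*u^2 - 45*u - 18) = (u - 5)*(u - 1)*(u + 3)*(u^4 + u^3 - 7*u^2 - 13*u - 6) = (u - 5)*(u - 1)*(u + 1)*(u + 3)*(u^3 - 7*u - 6) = (u - 5)*(u - 3)*(u - 1)*(u + 1)*(u + 3)*(u^2 + 3*u + 2) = (u - 5)*(u - 3)*(u - 1)*(u + 1)^2*(u + 3)*(u + 2)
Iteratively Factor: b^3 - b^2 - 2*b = (b)*(b^2 - b - 2) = b*(b - 2)*(b + 1)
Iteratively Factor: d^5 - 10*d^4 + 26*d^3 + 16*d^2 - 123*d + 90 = (d - 3)*(d^4 - 7*d^3 + 5*d^2 + 31*d - 30) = (d - 3)*(d + 2)*(d^3 - 9*d^2 + 23*d - 15) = (d - 3)^2*(d + 2)*(d^2 - 6*d + 5) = (d - 3)^2*(d - 1)*(d + 2)*(d - 5)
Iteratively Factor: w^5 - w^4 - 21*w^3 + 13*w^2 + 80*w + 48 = (w - 4)*(w^4 + 3*w^3 - 9*w^2 - 23*w - 12) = (w - 4)*(w + 1)*(w^3 + 2*w^2 - 11*w - 12) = (w - 4)*(w + 1)*(w + 4)*(w^2 - 2*w - 3) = (w - 4)*(w - 3)*(w + 1)*(w + 4)*(w + 1)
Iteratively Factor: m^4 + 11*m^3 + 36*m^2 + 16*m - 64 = (m + 4)*(m^3 + 7*m^2 + 8*m - 16) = (m + 4)^2*(m^2 + 3*m - 4) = (m - 1)*(m + 4)^2*(m + 4)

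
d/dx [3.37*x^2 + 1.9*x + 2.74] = 6.74*x + 1.9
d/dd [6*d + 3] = 6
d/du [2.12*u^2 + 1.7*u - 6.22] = 4.24*u + 1.7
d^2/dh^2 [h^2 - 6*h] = 2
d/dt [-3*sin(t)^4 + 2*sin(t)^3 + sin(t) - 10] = (-12*sin(t)^3 + 6*sin(t)^2 + 1)*cos(t)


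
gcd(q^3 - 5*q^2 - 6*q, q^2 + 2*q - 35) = 1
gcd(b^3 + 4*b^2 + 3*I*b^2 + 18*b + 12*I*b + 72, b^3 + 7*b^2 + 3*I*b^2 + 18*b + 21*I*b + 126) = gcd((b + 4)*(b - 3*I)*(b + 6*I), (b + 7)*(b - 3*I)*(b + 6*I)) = b^2 + 3*I*b + 18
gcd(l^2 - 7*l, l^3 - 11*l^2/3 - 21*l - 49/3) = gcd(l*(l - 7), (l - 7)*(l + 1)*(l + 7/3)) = l - 7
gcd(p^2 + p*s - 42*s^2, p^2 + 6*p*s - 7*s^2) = p + 7*s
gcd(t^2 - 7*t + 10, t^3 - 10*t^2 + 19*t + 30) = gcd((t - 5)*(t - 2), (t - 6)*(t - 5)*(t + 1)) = t - 5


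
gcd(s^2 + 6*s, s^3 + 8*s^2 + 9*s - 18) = s + 6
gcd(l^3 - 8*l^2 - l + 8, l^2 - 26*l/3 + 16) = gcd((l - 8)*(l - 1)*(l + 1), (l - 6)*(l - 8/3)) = 1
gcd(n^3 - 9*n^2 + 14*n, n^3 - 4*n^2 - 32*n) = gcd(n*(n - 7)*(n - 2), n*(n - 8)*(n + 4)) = n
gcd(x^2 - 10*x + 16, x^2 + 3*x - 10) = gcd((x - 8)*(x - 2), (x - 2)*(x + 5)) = x - 2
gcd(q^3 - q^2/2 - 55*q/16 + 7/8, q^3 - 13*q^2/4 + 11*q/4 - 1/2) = q^2 - 9*q/4 + 1/2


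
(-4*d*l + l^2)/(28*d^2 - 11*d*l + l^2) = -l/(7*d - l)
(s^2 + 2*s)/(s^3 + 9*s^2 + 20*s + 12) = s/(s^2 + 7*s + 6)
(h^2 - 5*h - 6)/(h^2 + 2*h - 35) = (h^2 - 5*h - 6)/(h^2 + 2*h - 35)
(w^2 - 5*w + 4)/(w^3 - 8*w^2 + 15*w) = (w^2 - 5*w + 4)/(w*(w^2 - 8*w + 15))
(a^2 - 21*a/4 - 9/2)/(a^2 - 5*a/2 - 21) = (4*a + 3)/(2*(2*a + 7))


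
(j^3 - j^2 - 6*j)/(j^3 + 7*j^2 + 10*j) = (j - 3)/(j + 5)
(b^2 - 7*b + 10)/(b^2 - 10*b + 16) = (b - 5)/(b - 8)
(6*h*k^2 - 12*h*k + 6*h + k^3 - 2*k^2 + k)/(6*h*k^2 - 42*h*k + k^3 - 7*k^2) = (k^2 - 2*k + 1)/(k*(k - 7))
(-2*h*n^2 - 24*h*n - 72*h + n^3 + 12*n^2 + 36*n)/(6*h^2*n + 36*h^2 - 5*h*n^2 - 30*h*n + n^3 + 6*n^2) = (-n - 6)/(3*h - n)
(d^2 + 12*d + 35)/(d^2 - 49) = (d + 5)/(d - 7)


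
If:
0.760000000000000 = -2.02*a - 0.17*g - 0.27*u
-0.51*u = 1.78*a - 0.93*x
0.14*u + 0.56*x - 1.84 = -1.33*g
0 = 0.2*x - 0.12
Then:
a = -1.08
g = 0.62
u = 4.85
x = 0.60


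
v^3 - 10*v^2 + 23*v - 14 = (v - 7)*(v - 2)*(v - 1)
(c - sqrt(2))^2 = c^2 - 2*sqrt(2)*c + 2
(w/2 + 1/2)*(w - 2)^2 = w^3/2 - 3*w^2/2 + 2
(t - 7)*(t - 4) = t^2 - 11*t + 28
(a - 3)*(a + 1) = a^2 - 2*a - 3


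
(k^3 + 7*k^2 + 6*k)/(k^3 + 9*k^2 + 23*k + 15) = k*(k + 6)/(k^2 + 8*k + 15)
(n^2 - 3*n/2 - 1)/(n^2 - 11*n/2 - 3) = (n - 2)/(n - 6)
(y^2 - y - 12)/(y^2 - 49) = (y^2 - y - 12)/(y^2 - 49)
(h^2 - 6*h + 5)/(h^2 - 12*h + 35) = (h - 1)/(h - 7)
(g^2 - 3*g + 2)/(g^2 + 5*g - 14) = (g - 1)/(g + 7)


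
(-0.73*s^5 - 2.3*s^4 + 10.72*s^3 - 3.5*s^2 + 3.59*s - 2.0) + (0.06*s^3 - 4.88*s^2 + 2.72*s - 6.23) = -0.73*s^5 - 2.3*s^4 + 10.78*s^3 - 8.38*s^2 + 6.31*s - 8.23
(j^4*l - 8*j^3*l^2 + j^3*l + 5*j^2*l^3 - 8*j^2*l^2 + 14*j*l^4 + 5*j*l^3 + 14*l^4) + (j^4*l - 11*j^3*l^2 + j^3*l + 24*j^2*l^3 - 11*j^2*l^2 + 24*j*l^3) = 2*j^4*l - 19*j^3*l^2 + 2*j^3*l + 29*j^2*l^3 - 19*j^2*l^2 + 14*j*l^4 + 29*j*l^3 + 14*l^4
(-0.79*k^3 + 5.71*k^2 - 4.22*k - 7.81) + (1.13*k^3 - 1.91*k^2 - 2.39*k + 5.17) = 0.34*k^3 + 3.8*k^2 - 6.61*k - 2.64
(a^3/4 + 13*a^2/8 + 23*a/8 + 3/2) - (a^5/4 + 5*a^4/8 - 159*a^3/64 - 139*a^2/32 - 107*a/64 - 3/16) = -a^5/4 - 5*a^4/8 + 175*a^3/64 + 191*a^2/32 + 291*a/64 + 27/16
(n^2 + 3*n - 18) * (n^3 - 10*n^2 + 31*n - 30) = n^5 - 7*n^4 - 17*n^3 + 243*n^2 - 648*n + 540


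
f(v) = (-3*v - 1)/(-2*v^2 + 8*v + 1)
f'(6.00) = -0.44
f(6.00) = 0.83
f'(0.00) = 5.00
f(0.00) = -1.00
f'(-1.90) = -0.02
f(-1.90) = -0.22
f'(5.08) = -1.71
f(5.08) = 1.63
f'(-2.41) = -0.02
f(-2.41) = -0.21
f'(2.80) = -0.89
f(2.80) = -1.22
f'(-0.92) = 0.06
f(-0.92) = -0.22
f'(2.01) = -0.34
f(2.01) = -0.78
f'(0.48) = 0.09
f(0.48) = -0.56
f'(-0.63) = 0.22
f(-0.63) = -0.18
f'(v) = (-3*v - 1)*(4*v - 8)/(-2*v^2 + 8*v + 1)^2 - 3/(-2*v^2 + 8*v + 1) = (-6*v^2 - 4*v + 5)/(4*v^4 - 32*v^3 + 60*v^2 + 16*v + 1)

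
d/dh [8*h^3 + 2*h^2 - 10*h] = 24*h^2 + 4*h - 10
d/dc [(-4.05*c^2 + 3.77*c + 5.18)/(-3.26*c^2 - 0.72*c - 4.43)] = (15.2062*c^2 + 69.6566*c - 12.9715)/(10.6276*c^4 + 4.6944*c^3 + 29.402*c^2 + 6.3792*c + 19.6249)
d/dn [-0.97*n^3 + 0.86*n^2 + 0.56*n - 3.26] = -2.91*n^2 + 1.72*n + 0.56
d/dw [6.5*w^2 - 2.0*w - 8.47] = 13.0*w - 2.0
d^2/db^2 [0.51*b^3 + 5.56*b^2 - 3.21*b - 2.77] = 3.06*b + 11.12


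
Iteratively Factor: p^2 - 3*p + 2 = (p - 2)*(p - 1)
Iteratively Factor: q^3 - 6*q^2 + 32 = (q - 4)*(q^2 - 2*q - 8) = (q - 4)^2*(q + 2)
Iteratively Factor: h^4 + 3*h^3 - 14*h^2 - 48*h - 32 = (h - 4)*(h^3 + 7*h^2 + 14*h + 8) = (h - 4)*(h + 1)*(h^2 + 6*h + 8) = (h - 4)*(h + 1)*(h + 4)*(h + 2)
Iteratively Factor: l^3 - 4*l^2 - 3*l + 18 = (l - 3)*(l^2 - l - 6) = (l - 3)^2*(l + 2)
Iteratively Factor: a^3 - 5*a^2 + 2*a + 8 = (a - 4)*(a^2 - a - 2) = (a - 4)*(a - 2)*(a + 1)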